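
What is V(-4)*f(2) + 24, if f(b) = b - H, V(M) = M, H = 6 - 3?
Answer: 28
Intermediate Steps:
H = 3
f(b) = -3 + b (f(b) = b - 1*3 = b - 3 = -3 + b)
V(-4)*f(2) + 24 = -4*(-3 + 2) + 24 = -4*(-1) + 24 = 4 + 24 = 28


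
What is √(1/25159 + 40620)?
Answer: √25711455939379/25159 ≈ 201.54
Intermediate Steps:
√(1/25159 + 40620) = √(1021958581/25159) = √25711455939379/25159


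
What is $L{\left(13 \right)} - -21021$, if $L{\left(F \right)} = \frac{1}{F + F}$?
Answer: $\frac{546547}{26} \approx 21021.0$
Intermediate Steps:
$L{\left(F \right)} = \frac{1}{2 F}$
$L{\left(13 \right)} - -21021 = \frac{1}{2 \cdot 13} - -21021 = \frac{1}{2} \cdot \frac{1}{13} + 21021 = \frac{1}{26} + 21021 = \frac{546547}{26}$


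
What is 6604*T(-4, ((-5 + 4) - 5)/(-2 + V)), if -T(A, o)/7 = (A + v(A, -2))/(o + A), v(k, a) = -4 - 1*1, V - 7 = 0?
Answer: -80010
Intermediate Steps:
V = 7 (V = 7 + 0 = 7)
v(k, a) = -5 (v(k, a) = -4 - 1 = -5)
T(A, o) = -7*(-5 + A)/(A + o) (T(A, o) = -7*(A - 5)/(o + A) = -7*(-5 + A)/(A + o))
6604*T(-4, ((-5 + 4) - 5)/(-2 + V)) = 6604*(7*(5 - 1*(-4))/(-4 + ((-5 + 4) - 5)/(-2 + 7))) = 6604*(7*(5 + 4)/(-4 + (-1 - 5)/5)) = 6604*(7*9/(-4 - 6*⅕)) = 6604*(7*9/(-4 - 6/5)) = 6604*(7*9/(-26/5)) = 6604*(7*(-5/26)*9) = 6604*(-315/26) = -80010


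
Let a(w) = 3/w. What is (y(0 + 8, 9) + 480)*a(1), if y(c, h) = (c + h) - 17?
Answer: 1440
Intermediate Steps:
y(c, h) = -17 + c + h
(y(0 + 8, 9) + 480)*a(1) = ((-17 + (0 + 8) + 9) + 480)*(3/1) = ((-17 + 8 + 9) + 480)*(3*1) = (0 + 480)*3 = 480*3 = 1440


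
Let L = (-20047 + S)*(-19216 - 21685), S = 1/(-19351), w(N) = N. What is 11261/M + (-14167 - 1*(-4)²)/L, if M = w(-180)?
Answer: -89337503812209559/1428003395792820 ≈ -62.561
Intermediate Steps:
S = -1/19351 ≈ -5.1677e-5
M = -180
L = 15866704397698/19351 (L = (-20047 - 1/19351)*(-19216 - 21685) = -387929498/19351*(-40901) = 15866704397698/19351 ≈ 8.1994e+8)
11261/M + (-14167 - 1*(-4)²)/L = 11261/(-180) + (-14167 - 1*(-4)²)/(15866704397698/19351) = 11261*(-1/180) + (-14167 - 1*16)*(19351/15866704397698) = -11261/180 + (-14167 - 16)*(19351/15866704397698) = -11261/180 - 14183*19351/15866704397698 = -11261/180 - 274455233/15866704397698 = -89337503812209559/1428003395792820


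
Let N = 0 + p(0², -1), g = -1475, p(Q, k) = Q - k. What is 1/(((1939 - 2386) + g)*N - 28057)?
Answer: -1/29979 ≈ -3.3357e-5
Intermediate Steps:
N = 1 (N = 0 + (0² - 1*(-1)) = 0 + (0 + 1) = 0 + 1 = 1)
1/(((1939 - 2386) + g)*N - 28057) = 1/(((1939 - 2386) - 1475)*1 - 28057) = 1/((-447 - 1475)*1 - 28057) = 1/(-1922*1 - 28057) = 1/(-1922 - 28057) = 1/(-29979) = -1/29979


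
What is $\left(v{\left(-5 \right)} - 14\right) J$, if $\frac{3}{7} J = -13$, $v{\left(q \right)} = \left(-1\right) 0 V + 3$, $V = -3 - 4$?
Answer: $\frac{1001}{3} \approx 333.67$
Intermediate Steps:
$V = -7$ ($V = -3 - 4 = -7$)
$v{\left(q \right)} = 3$ ($v{\left(q \right)} = \left(-1\right) 0 \left(-7\right) + 3 = 0 \left(-7\right) + 3 = 0 + 3 = 3$)
$J = - \frac{91}{3}$ ($J = \frac{7}{3} \left(-13\right) = - \frac{91}{3} \approx -30.333$)
$\left(v{\left(-5 \right)} - 14\right) J = \left(3 - 14\right) \left(- \frac{91}{3}\right) = \left(-11\right) \left(- \frac{91}{3}\right) = \frac{1001}{3}$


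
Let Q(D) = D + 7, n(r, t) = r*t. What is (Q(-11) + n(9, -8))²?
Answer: 5776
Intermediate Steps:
Q(D) = 7 + D
(Q(-11) + n(9, -8))² = ((7 - 11) + 9*(-8))² = (-4 - 72)² = (-76)² = 5776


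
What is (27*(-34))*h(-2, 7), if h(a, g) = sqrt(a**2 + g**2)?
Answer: -918*sqrt(53) ≈ -6683.1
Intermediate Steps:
(27*(-34))*h(-2, 7) = (27*(-34))*sqrt((-2)**2 + 7**2) = -918*sqrt(4 + 49) = -918*sqrt(53)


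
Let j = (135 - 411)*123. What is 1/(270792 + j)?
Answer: 1/236844 ≈ 4.2222e-6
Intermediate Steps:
j = -33948 (j = -276*123 = -33948)
1/(270792 + j) = 1/(270792 - 33948) = 1/236844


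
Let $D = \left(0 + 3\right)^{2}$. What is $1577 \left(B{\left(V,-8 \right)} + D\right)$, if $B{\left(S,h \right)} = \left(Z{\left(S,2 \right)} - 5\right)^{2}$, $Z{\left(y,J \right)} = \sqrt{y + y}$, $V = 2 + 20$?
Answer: $123006 - 31540 \sqrt{11} \approx 18400.0$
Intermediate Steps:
$D = 9$ ($D = 3^{2} = 9$)
$V = 22$
$Z{\left(y,J \right)} = \sqrt{2} \sqrt{y}$ ($Z{\left(y,J \right)} = \sqrt{2 y} = \sqrt{2} \sqrt{y}$)
$B{\left(S,h \right)} = \left(-5 + \sqrt{2} \sqrt{S}\right)^{2}$ ($B{\left(S,h \right)} = \left(\sqrt{2} \sqrt{S} - 5\right)^{2} = \left(-5 + \sqrt{2} \sqrt{S}\right)^{2}$)
$1577 \left(B{\left(V,-8 \right)} + D\right) = 1577 \left(\left(-5 + \sqrt{2} \sqrt{22}\right)^{2} + 9\right) = 1577 \left(\left(-5 + 2 \sqrt{11}\right)^{2} + 9\right) = 1577 \left(9 + \left(-5 + 2 \sqrt{11}\right)^{2}\right) = 14193 + 1577 \left(-5 + 2 \sqrt{11}\right)^{2}$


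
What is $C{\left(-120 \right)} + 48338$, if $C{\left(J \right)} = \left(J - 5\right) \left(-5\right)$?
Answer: $48963$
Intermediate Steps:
$C{\left(J \right)} = 25 - 5 J$ ($C{\left(J \right)} = \left(-5 + J\right) \left(-5\right) = 25 - 5 J$)
$C{\left(-120 \right)} + 48338 = \left(25 - -600\right) + 48338 = \left(25 + 600\right) + 48338 = 625 + 48338 = 48963$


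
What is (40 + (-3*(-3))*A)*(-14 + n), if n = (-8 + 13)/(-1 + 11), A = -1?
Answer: -837/2 ≈ -418.50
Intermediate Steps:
n = ½ (n = 5/10 = 5*(⅒) = ½ ≈ 0.50000)
(40 + (-3*(-3))*A)*(-14 + n) = (40 - 3*(-3)*(-1))*(-14 + ½) = (40 + 9*(-1))*(-27/2) = (40 - 9)*(-27/2) = 31*(-27/2) = -837/2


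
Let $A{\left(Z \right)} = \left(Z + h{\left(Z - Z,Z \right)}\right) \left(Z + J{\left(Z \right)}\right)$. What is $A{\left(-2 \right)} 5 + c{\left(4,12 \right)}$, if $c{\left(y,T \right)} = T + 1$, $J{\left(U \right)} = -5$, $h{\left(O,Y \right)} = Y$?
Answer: $153$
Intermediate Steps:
$c{\left(y,T \right)} = 1 + T$
$A{\left(Z \right)} = 2 Z \left(-5 + Z\right)$ ($A{\left(Z \right)} = \left(Z + Z\right) \left(Z - 5\right) = 2 Z \left(-5 + Z\right)$)
$A{\left(-2 \right)} 5 + c{\left(4,12 \right)} = 2 \left(-2\right) \left(-5 - 2\right) 5 + \left(1 + 12\right) = 2 \left(-2\right) \left(-7\right) 5 + 13 = 28 \cdot 5 + 13 = 140 + 13 = 153$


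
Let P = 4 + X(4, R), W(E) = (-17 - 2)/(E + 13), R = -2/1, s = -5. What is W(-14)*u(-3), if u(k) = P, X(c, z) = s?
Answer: -19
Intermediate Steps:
R = -2 (R = -2*1 = -2)
W(E) = -19/(13 + E)
X(c, z) = -5
P = -1 (P = 4 - 5 = -1)
u(k) = -1
W(-14)*u(-3) = -19/(13 - 14)*(-1) = -19/(-1)*(-1) = -19*(-1)*(-1) = 19*(-1) = -19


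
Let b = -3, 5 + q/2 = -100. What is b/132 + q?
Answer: -9241/44 ≈ -210.02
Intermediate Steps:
q = -210 (q = -10 + 2*(-100) = -10 - 200 = -210)
b/132 + q = -3/132 - 210 = -3*1/132 - 210 = -1/44 - 210 = -9241/44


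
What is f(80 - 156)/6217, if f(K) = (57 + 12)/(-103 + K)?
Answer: -69/1112843 ≈ -6.2003e-5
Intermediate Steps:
f(K) = 69/(-103 + K)
f(80 - 156)/6217 = (69/(-103 + (80 - 156)))/6217 = (69/(-103 - 76))*(1/6217) = (69/(-179))*(1/6217) = (69*(-1/179))*(1/6217) = -69/179*1/6217 = -69/1112843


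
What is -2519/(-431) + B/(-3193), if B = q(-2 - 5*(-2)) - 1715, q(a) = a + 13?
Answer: 8773281/1376183 ≈ 6.3751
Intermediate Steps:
q(a) = 13 + a
B = -1694 (B = (13 + (-2 - 5*(-2))) - 1715 = (13 + (-2 + 10)) - 1715 = (13 + 8) - 1715 = 21 - 1715 = -1694)
-2519/(-431) + B/(-3193) = -2519/(-431) - 1694/(-3193) = -2519*(-1/431) - 1694*(-1/3193) = 2519/431 + 1694/3193 = 8773281/1376183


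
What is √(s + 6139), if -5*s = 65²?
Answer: √5294 ≈ 72.760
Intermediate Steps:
s = -845 (s = -⅕*65² = -⅕*4225 = -845)
√(s + 6139) = √(-845 + 6139) = √5294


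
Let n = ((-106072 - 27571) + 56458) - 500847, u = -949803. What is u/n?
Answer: 949803/578032 ≈ 1.6432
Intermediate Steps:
n = -578032 (n = (-133643 + 56458) - 500847 = -77185 - 500847 = -578032)
u/n = -949803/(-578032) = -949803*(-1/578032) = 949803/578032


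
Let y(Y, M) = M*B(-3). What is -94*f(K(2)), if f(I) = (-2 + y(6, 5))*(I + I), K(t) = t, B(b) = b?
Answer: 6392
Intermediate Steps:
y(Y, M) = -3*M (y(Y, M) = M*(-3) = -3*M)
f(I) = -34*I (f(I) = (-2 - 3*5)*(I + I) = (-2 - 15)*(2*I) = -34*I)
-94*f(K(2)) = -(-3196)*2 = -94*(-68) = 6392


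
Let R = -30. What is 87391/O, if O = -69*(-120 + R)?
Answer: 87391/10350 ≈ 8.4436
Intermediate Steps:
O = 10350 (O = -69*(-120 - 30) = -69*(-150) = 10350)
87391/O = 87391/10350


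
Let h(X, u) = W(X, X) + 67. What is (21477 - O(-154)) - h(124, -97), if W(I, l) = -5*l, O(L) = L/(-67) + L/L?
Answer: 1475789/67 ≈ 22027.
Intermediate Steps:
O(L) = 1 - L/67 (O(L) = L*(-1/67) + 1 = -L/67 + 1 = 1 - L/67)
h(X, u) = 67 - 5*X (h(X, u) = -5*X + 67 = 67 - 5*X)
(21477 - O(-154)) - h(124, -97) = (21477 - (1 - 1/67*(-154))) - (67 - 5*124) = (21477 - (1 + 154/67)) - (67 - 620) = (21477 - 1*221/67) - 1*(-553) = (21477 - 221/67) + 553 = 1438738/67 + 553 = 1475789/67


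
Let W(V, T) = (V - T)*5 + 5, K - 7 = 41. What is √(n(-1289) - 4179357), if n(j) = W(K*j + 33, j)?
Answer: I*√4482102 ≈ 2117.1*I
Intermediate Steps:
K = 48 (K = 7 + 41 = 48)
W(V, T) = 5 - 5*T + 5*V (W(V, T) = (-5*T + 5*V) + 5 = 5 - 5*T + 5*V)
n(j) = 170 + 235*j (n(j) = 5 - 5*j + 5*(48*j + 33) = 5 - 5*j + 5*(33 + 48*j) = 5 - 5*j + (165 + 240*j) = 170 + 235*j)
√(n(-1289) - 4179357) = √((170 + 235*(-1289)) - 4179357) = √((170 - 302915) - 4179357) = √(-302745 - 4179357) = √(-4482102) = I*√4482102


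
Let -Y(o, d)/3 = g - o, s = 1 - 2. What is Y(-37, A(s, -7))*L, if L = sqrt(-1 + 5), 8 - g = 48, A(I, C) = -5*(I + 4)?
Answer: 18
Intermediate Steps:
s = -1
A(I, C) = -20 - 5*I (A(I, C) = -5*(4 + I) = -20 - 5*I)
g = -40 (g = 8 - 1*48 = 8 - 48 = -40)
Y(o, d) = 120 + 3*o (Y(o, d) = -3*(-40 - o) = 120 + 3*o)
L = 2 (L = sqrt(4) = 2)
Y(-37, A(s, -7))*L = (120 + 3*(-37))*2 = (120 - 111)*2 = 9*2 = 18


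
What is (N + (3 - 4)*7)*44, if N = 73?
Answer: 2904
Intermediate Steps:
(N + (3 - 4)*7)*44 = (73 + (3 - 4)*7)*44 = (73 - 1*7)*44 = (73 - 7)*44 = 66*44 = 2904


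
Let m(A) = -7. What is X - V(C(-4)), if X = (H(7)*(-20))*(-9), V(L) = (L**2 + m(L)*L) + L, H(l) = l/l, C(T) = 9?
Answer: 153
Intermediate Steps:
H(l) = 1
V(L) = L**2 - 6*L (V(L) = (L**2 - 7*L) + L = L**2 - 6*L)
X = 180 (X = (1*(-20))*(-9) = -20*(-9) = 180)
X - V(C(-4)) = 180 - 9*(-6 + 9) = 180 - 9*3 = 180 - 1*27 = 180 - 27 = 153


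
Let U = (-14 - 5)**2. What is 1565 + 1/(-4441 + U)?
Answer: 6385199/4080 ≈ 1565.0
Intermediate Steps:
U = 361 (U = (-19)**2 = 361)
1565 + 1/(-4441 + U) = 1565 + 1/(-4441 + 361) = 1565 + 1/(-4080) = 1565 - 1/4080 = 6385199/4080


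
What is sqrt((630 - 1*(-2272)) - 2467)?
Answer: sqrt(435) ≈ 20.857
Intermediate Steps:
sqrt((630 - 1*(-2272)) - 2467) = sqrt((630 + 2272) - 2467) = sqrt(2902 - 2467) = sqrt(435)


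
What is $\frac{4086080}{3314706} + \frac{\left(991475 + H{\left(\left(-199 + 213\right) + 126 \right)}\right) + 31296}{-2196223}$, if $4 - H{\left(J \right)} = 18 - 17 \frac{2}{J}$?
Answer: $\frac{195433115723929}{254794174440330} \approx 0.76702$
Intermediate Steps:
$H{\left(J \right)} = -14 + \frac{34}{J}$ ($H{\left(J \right)} = 4 - \left(18 - 17 \frac{2}{J}\right) = 4 - \left(18 - \frac{34}{J}\right) = -14 + \frac{34}{J}$)
$\frac{4086080}{3314706} + \frac{\left(991475 + H{\left(\left(-199 + 213\right) + 126 \right)}\right) + 31296}{-2196223} = \frac{4086080}{3314706} + \frac{\left(991475 - \left(14 - \frac{34}{\left(-199 + 213\right) + 126}\right)\right) + 31296}{-2196223} = 4086080 \cdot \frac{1}{3314706} + \left(\left(991475 - \left(14 - \frac{34}{14 + 126}\right)\right) + 31296\right) \left(- \frac{1}{2196223}\right) = \frac{2043040}{1657353} + \left(\left(991475 - \left(14 - \frac{34}{140}\right)\right) + 31296\right) \left(- \frac{1}{2196223}\right) = \frac{2043040}{1657353} + \left(\left(991475 + \left(-14 + 34 \cdot \frac{1}{140}\right)\right) + 31296\right) \left(- \frac{1}{2196223}\right) = \frac{2043040}{1657353} + \left(\left(991475 + \left(-14 + \frac{17}{70}\right)\right) + 31296\right) \left(- \frac{1}{2196223}\right) = \frac{2043040}{1657353} + \left(\left(991475 - \frac{963}{70}\right) + 31296\right) \left(- \frac{1}{2196223}\right) = \frac{2043040}{1657353} + \left(\frac{69402287}{70} + 31296\right) \left(- \frac{1}{2196223}\right) = \frac{2043040}{1657353} + \frac{71593007}{70} \left(- \frac{1}{2196223}\right) = \frac{2043040}{1657353} - \frac{71593007}{153735610} = \frac{195433115723929}{254794174440330}$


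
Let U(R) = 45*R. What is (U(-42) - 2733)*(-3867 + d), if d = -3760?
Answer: 35259621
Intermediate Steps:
(U(-42) - 2733)*(-3867 + d) = (45*(-42) - 2733)*(-3867 - 3760) = (-1890 - 2733)*(-7627) = -4623*(-7627) = 35259621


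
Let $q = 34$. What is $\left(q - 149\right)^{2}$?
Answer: $13225$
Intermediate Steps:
$\left(q - 149\right)^{2} = \left(34 - 149\right)^{2} = \left(-115\right)^{2} = 13225$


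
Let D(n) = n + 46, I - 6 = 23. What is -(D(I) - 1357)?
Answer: 1282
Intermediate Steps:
I = 29 (I = 6 + 23 = 29)
D(n) = 46 + n
-(D(I) - 1357) = -((46 + 29) - 1357) = -(75 - 1357) = -1*(-1282) = 1282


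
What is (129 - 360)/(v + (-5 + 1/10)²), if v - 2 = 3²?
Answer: -7700/1167 ≈ -6.5981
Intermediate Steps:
v = 11 (v = 2 + 3² = 2 + 9 = 11)
(129 - 360)/(v + (-5 + 1/10)²) = (129 - 360)/(11 + (-5 + 1/10)²) = -231/(11 + (-5 + ⅒)²) = -231/(11 + (-49/10)²) = -231/(11 + 2401/100) = -231/3501/100 = -231*100/3501 = -7700/1167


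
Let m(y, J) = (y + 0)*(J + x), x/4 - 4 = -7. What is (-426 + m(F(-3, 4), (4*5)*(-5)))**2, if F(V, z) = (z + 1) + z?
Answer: 2056356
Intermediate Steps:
x = -12 (x = 16 + 4*(-7) = 16 - 28 = -12)
F(V, z) = 1 + 2*z (F(V, z) = (1 + z) + z = 1 + 2*z)
m(y, J) = y*(-12 + J) (m(y, J) = (y + 0)*(J - 12) = y*(-12 + J))
(-426 + m(F(-3, 4), (4*5)*(-5)))**2 = (-426 + (1 + 2*4)*(-12 + (4*5)*(-5)))**2 = (-426 + (1 + 8)*(-12 + 20*(-5)))**2 = (-426 + 9*(-12 - 100))**2 = (-426 + 9*(-112))**2 = (-426 - 1008)**2 = (-1434)**2 = 2056356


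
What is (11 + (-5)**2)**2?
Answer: 1296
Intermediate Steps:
(11 + (-5)**2)**2 = (11 + 25)**2 = 36**2 = 1296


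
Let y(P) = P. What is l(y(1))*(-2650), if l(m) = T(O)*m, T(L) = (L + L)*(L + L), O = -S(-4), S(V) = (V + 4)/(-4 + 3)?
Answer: 0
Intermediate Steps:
S(V) = -4 - V (S(V) = (4 + V)/(-1) = (4 + V)*(-1) = -4 - V)
O = 0 (O = -(-4 - 1*(-4)) = -(-4 + 4) = -1*0 = 0)
T(L) = 4*L² (T(L) = (2*L)*(2*L) = 4*L²)
l(m) = 0 (l(m) = (4*0²)*m = (4*0)*m = 0*m = 0)
l(y(1))*(-2650) = 0*(-2650) = 0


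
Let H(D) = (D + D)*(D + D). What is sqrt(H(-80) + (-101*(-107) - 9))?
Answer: sqrt(36398) ≈ 190.78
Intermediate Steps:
H(D) = 4*D**2 (H(D) = (2*D)*(2*D) = 4*D**2)
sqrt(H(-80) + (-101*(-107) - 9)) = sqrt(4*(-80)**2 + (-101*(-107) - 9)) = sqrt(4*6400 + (10807 - 9)) = sqrt(25600 + 10798) = sqrt(36398)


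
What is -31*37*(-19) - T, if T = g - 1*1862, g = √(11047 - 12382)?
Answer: 23655 - I*√1335 ≈ 23655.0 - 36.538*I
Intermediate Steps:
g = I*√1335 (g = √(-1335) = I*√1335 ≈ 36.538*I)
T = -1862 + I*√1335 (T = I*√1335 - 1*1862 = I*√1335 - 1862 = -1862 + I*√1335 ≈ -1862.0 + 36.538*I)
-31*37*(-19) - T = -31*37*(-19) - (-1862 + I*√1335) = -1147*(-19) + (1862 - I*√1335) = 21793 + (1862 - I*√1335) = 23655 - I*√1335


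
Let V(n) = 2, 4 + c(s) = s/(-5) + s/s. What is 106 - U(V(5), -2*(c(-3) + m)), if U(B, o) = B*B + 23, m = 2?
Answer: 79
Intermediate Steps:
c(s) = -3 - s/5 (c(s) = -4 + (s/(-5) + s/s) = -4 + (s*(-1/5) + 1) = -4 + (-s/5 + 1) = -4 + (1 - s/5) = -3 - s/5)
U(B, o) = 23 + B**2 (U(B, o) = B**2 + 23 = 23 + B**2)
106 - U(V(5), -2*(c(-3) + m)) = 106 - (23 + 2**2) = 106 - (23 + 4) = 106 - 1*27 = 106 - 27 = 79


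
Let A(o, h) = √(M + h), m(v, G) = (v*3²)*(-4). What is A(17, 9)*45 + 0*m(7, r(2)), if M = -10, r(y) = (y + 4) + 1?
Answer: 45*I ≈ 45.0*I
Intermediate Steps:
r(y) = 5 + y (r(y) = (4 + y) + 1 = 5 + y)
m(v, G) = -36*v (m(v, G) = (v*9)*(-4) = (9*v)*(-4) = -36*v)
A(o, h) = √(-10 + h)
A(17, 9)*45 + 0*m(7, r(2)) = √(-10 + 9)*45 + 0*(-36*7) = √(-1)*45 + 0*(-252) = I*45 + 0 = 45*I + 0 = 45*I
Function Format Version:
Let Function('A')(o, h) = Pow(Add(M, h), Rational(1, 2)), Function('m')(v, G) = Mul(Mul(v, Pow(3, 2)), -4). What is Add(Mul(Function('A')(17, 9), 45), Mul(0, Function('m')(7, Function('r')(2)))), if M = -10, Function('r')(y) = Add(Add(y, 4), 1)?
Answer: Mul(45, I) ≈ Mul(45.000, I)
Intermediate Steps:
Function('r')(y) = Add(5, y) (Function('r')(y) = Add(Add(4, y), 1) = Add(5, y))
Function('m')(v, G) = Mul(-36, v) (Function('m')(v, G) = Mul(Mul(v, 9), -4) = Mul(Mul(9, v), -4) = Mul(-36, v))
Function('A')(o, h) = Pow(Add(-10, h), Rational(1, 2))
Add(Mul(Function('A')(17, 9), 45), Mul(0, Function('m')(7, Function('r')(2)))) = Add(Mul(Pow(Add(-10, 9), Rational(1, 2)), 45), Mul(0, Mul(-36, 7))) = Add(Mul(Pow(-1, Rational(1, 2)), 45), Mul(0, -252)) = Add(Mul(I, 45), 0) = Add(Mul(45, I), 0) = Mul(45, I)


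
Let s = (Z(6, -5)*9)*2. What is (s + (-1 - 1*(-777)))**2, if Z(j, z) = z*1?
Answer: 470596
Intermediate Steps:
Z(j, z) = z
s = -90 (s = -5*9*2 = -45*2 = -90)
(s + (-1 - 1*(-777)))**2 = (-90 + (-1 - 1*(-777)))**2 = (-90 + (-1 + 777))**2 = (-90 + 776)**2 = 686**2 = 470596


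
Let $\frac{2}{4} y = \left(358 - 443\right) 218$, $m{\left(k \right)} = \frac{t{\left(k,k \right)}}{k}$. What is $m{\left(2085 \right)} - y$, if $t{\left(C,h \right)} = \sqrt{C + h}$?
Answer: $37060 + \frac{\sqrt{4170}}{2085} \approx 37060.0$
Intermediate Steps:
$m{\left(k \right)} = \frac{\sqrt{2}}{\sqrt{k}}$ ($m{\left(k \right)} = \frac{\sqrt{k + k}}{k} = \frac{\sqrt{2 k}}{k} = \frac{\sqrt{2} \sqrt{k}}{k} = \frac{\sqrt{2}}{\sqrt{k}}$)
$y = -37060$ ($y = 2 \left(358 - 443\right) 218 = 2 \left(\left(-85\right) 218\right) = 2 \left(-18530\right) = -37060$)
$m{\left(2085 \right)} - y = \frac{\sqrt{2}}{\sqrt{2085}} - -37060 = \sqrt{2} \frac{\sqrt{2085}}{2085} + 37060 = \frac{\sqrt{4170}}{2085} + 37060 = 37060 + \frac{\sqrt{4170}}{2085}$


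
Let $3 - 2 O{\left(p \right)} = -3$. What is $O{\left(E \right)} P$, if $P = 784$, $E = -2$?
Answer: $2352$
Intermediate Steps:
$O{\left(p \right)} = 3$ ($O{\left(p \right)} = \frac{3}{2} - - \frac{3}{2} = \frac{3}{2} + \frac{3}{2} = 3$)
$O{\left(E \right)} P = 3 \cdot 784 = 2352$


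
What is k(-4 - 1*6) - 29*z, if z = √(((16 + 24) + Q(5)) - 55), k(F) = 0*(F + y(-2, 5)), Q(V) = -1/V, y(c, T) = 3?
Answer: -58*I*√95/5 ≈ -113.06*I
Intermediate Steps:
k(F) = 0 (k(F) = 0*(F + 3) = 0*(3 + F) = 0)
z = 2*I*√95/5 (z = √(((16 + 24) - 1/5) - 55) = √((40 - 1*⅕) - 55) = √((40 - ⅕) - 55) = √(199/5 - 55) = √(-76/5) = 2*I*√95/5 ≈ 3.8987*I)
k(-4 - 1*6) - 29*z = 0 - 58*I*√95/5 = -58*I*√95/5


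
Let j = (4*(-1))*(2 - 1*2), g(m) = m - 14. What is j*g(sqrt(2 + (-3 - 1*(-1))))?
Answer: 0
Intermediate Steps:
g(m) = -14 + m
j = 0 (j = -4*(2 - 2) = -4*0 = 0)
j*g(sqrt(2 + (-3 - 1*(-1)))) = 0*(-14 + sqrt(2 + (-3 - 1*(-1)))) = 0*(-14 + sqrt(2 + (-3 + 1))) = 0*(-14 + sqrt(2 - 2)) = 0*(-14 + sqrt(0)) = 0*(-14 + 0) = 0*(-14) = 0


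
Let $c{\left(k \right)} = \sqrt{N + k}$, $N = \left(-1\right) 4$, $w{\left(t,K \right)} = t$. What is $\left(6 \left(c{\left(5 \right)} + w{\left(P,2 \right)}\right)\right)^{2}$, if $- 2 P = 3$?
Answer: $9$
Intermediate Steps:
$P = - \frac{3}{2}$ ($P = \left(- \frac{1}{2}\right) 3 = - \frac{3}{2} \approx -1.5$)
$N = -4$
$c{\left(k \right)} = \sqrt{-4 + k}$
$\left(6 \left(c{\left(5 \right)} + w{\left(P,2 \right)}\right)\right)^{2} = \left(6 \left(\sqrt{-4 + 5} - \frac{3}{2}\right)\right)^{2} = \left(6 \left(\sqrt{1} - \frac{3}{2}\right)\right)^{2} = \left(6 \left(1 - \frac{3}{2}\right)\right)^{2} = \left(6 \left(- \frac{1}{2}\right)\right)^{2} = \left(-3\right)^{2} = 9$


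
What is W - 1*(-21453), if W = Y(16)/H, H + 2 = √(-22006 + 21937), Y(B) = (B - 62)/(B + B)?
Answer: 12528575/584 + 23*I*√69/1168 ≈ 21453.0 + 0.16357*I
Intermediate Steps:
Y(B) = (-62 + B)/(2*B) (Y(B) = (-62 + B)/((2*B)) = (-62 + B)*(1/(2*B)) = (-62 + B)/(2*B))
H = -2 + I*√69 (H = -2 + √(-22006 + 21937) = -2 + √(-69) = -2 + I*√69 ≈ -2.0 + 8.3066*I)
W = -23/(16*(-2 + I*√69)) (W = ((½)*(-62 + 16)/16)/(-2 + I*√69) = ((½)*(1/16)*(-46))/(-2 + I*√69) = -23/(16*(-2 + I*√69)) ≈ 0.039384 + 0.16357*I)
W - 1*(-21453) = (23/584 + 23*I*√69/1168) - 1*(-21453) = (23/584 + 23*I*√69/1168) + 21453 = 12528575/584 + 23*I*√69/1168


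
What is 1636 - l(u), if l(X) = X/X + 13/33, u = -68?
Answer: 53942/33 ≈ 1634.6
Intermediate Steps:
l(X) = 46/33 (l(X) = 1 + 13*(1/33) = 1 + 13/33 = 46/33)
1636 - l(u) = 1636 - 1*46/33 = 1636 - 46/33 = 53942/33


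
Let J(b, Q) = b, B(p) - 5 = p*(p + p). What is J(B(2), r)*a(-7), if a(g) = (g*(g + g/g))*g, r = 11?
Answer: -3822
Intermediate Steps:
B(p) = 5 + 2*p² (B(p) = 5 + p*(p + p) = 5 + p*(2*p) = 5 + 2*p²)
a(g) = g²*(1 + g) (a(g) = (g*(g + 1))*g = (g*(1 + g))*g = g²*(1 + g))
J(B(2), r)*a(-7) = (5 + 2*2²)*((-7)²*(1 - 7)) = (5 + 2*4)*(49*(-6)) = (5 + 8)*(-294) = 13*(-294) = -3822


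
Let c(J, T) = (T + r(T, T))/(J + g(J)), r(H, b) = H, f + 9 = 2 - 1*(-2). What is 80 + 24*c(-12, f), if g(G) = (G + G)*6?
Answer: 1060/13 ≈ 81.538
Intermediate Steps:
g(G) = 12*G (g(G) = (2*G)*6 = 12*G)
f = -5 (f = -9 + (2 - 1*(-2)) = -9 + (2 + 2) = -9 + 4 = -5)
c(J, T) = 2*T/(13*J) (c(J, T) = (T + T)/(J + 12*J) = (2*T)/((13*J)) = (2*T)*(1/(13*J)) = 2*T/(13*J))
80 + 24*c(-12, f) = 80 + 24*((2/13)*(-5)/(-12)) = 80 + 24*((2/13)*(-5)*(-1/12)) = 80 + 24*(5/78) = 80 + 20/13 = 1060/13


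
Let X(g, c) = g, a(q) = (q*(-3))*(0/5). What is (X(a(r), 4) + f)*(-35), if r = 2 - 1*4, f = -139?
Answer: 4865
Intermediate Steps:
r = -2 (r = 2 - 4 = -2)
a(q) = 0 (a(q) = (-3*q)*(0*(⅕)) = -3*q*0 = 0)
(X(a(r), 4) + f)*(-35) = (0 - 139)*(-35) = -139*(-35) = 4865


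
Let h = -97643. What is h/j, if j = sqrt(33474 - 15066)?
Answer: -7511*sqrt(4602)/708 ≈ -719.68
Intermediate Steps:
j = 2*sqrt(4602) (j = sqrt(18408) = 2*sqrt(4602) ≈ 135.68)
h/j = -97643*sqrt(4602)/9204 = -7511*sqrt(4602)/708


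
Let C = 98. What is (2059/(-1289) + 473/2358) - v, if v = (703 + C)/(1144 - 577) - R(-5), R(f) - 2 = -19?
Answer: -46830095/2364026 ≈ -19.809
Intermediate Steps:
R(f) = -17 (R(f) = 2 - 19 = -17)
v = 1160/63 (v = (703 + 98)/(1144 - 577) - 1*(-17) = 801/567 + 17 = 801*(1/567) + 17 = 89/63 + 17 = 1160/63 ≈ 18.413)
(2059/(-1289) + 473/2358) - v = (2059/(-1289) + 473/2358) - 1*1160/63 = (2059*(-1/1289) + 473*(1/2358)) - 1160/63 = (-2059/1289 + 473/2358) - 1160/63 = -4245425/3039462 - 1160/63 = -46830095/2364026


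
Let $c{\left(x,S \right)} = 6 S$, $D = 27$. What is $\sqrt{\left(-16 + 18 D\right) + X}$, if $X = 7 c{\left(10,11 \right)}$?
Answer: $2 \sqrt{233} \approx 30.529$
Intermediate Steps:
$X = 462$ ($X = 7 \cdot 6 \cdot 11 = 7 \cdot 66 = 462$)
$\sqrt{\left(-16 + 18 D\right) + X} = \sqrt{\left(-16 + 18 \cdot 27\right) + 462} = \sqrt{\left(-16 + 486\right) + 462} = \sqrt{470 + 462} = \sqrt{932} = 2 \sqrt{233}$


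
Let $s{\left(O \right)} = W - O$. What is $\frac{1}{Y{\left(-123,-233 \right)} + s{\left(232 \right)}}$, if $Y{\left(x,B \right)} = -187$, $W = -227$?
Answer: $- \frac{1}{646} \approx -0.001548$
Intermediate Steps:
$s{\left(O \right)} = -227 - O$
$\frac{1}{Y{\left(-123,-233 \right)} + s{\left(232 \right)}} = \frac{1}{-187 - 459} = \frac{1}{-646} = - \frac{1}{646}$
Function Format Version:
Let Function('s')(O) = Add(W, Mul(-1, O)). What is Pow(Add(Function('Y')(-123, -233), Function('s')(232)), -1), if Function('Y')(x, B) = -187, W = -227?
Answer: Rational(-1, 646) ≈ -0.0015480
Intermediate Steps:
Function('s')(O) = Add(-227, Mul(-1, O))
Pow(Add(Function('Y')(-123, -233), Function('s')(232)), -1) = Pow(Add(-187, Add(-227, Mul(-1, 232))), -1) = Pow(Add(-187, Add(-227, -232)), -1) = Pow(Add(-187, -459), -1) = Pow(-646, -1) = Rational(-1, 646)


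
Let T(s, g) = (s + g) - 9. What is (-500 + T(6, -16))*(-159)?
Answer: 82521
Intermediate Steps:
T(s, g) = -9 + g + s (T(s, g) = (g + s) - 9 = -9 + g + s)
(-500 + T(6, -16))*(-159) = (-500 + (-9 - 16 + 6))*(-159) = (-500 - 19)*(-159) = -519*(-159) = 82521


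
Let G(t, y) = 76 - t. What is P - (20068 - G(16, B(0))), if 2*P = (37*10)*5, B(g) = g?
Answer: -19083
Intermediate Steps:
P = 925 (P = ((37*10)*5)/2 = (370*5)/2 = (½)*1850 = 925)
P - (20068 - G(16, B(0))) = 925 - (20068 - (76 - 1*16)) = 925 - (20068 - (76 - 16)) = 925 - (20068 - 1*60) = 925 - (20068 - 60) = 925 - 1*20008 = 925 - 20008 = -19083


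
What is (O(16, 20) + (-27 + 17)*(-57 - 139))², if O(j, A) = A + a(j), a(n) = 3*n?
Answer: 4112784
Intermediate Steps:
O(j, A) = A + 3*j
(O(16, 20) + (-27 + 17)*(-57 - 139))² = ((20 + 3*16) + (-27 + 17)*(-57 - 139))² = ((20 + 48) - 10*(-196))² = (68 + 1960)² = 2028² = 4112784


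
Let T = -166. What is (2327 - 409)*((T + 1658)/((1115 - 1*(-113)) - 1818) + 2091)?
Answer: 1181677882/295 ≈ 4.0057e+6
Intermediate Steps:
(2327 - 409)*((T + 1658)/((1115 - 1*(-113)) - 1818) + 2091) = (2327 - 409)*((-166 + 1658)/((1115 - 1*(-113)) - 1818) + 2091) = 1918*(1492/((1115 + 113) - 1818) + 2091) = 1918*(1492/(1228 - 1818) + 2091) = 1918*(1492/(-590) + 2091) = 1918*(1492*(-1/590) + 2091) = 1918*(-746/295 + 2091) = 1918*(616099/295) = 1181677882/295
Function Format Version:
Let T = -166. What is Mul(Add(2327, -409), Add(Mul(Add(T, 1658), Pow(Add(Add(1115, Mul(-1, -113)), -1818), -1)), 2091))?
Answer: Rational(1181677882, 295) ≈ 4.0057e+6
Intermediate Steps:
Mul(Add(2327, -409), Add(Mul(Add(T, 1658), Pow(Add(Add(1115, Mul(-1, -113)), -1818), -1)), 2091)) = Mul(Add(2327, -409), Add(Mul(Add(-166, 1658), Pow(Add(Add(1115, Mul(-1, -113)), -1818), -1)), 2091)) = Mul(1918, Add(Mul(1492, Pow(Add(Add(1115, 113), -1818), -1)), 2091)) = Mul(1918, Add(Mul(1492, Pow(Add(1228, -1818), -1)), 2091)) = Mul(1918, Add(Mul(1492, Pow(-590, -1)), 2091)) = Mul(1918, Add(Mul(1492, Rational(-1, 590)), 2091)) = Mul(1918, Add(Rational(-746, 295), 2091)) = Mul(1918, Rational(616099, 295)) = Rational(1181677882, 295)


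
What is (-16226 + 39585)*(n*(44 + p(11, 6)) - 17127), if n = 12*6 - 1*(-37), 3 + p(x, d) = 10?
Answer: -270216912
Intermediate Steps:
p(x, d) = 7 (p(x, d) = -3 + 10 = 7)
n = 109 (n = 72 + 37 = 109)
(-16226 + 39585)*(n*(44 + p(11, 6)) - 17127) = (-16226 + 39585)*(109*(44 + 7) - 17127) = 23359*(109*51 - 17127) = 23359*(5559 - 17127) = 23359*(-11568) = -270216912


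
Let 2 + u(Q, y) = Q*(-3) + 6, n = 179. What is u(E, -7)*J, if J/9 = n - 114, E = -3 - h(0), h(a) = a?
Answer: 7605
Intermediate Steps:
E = -3 (E = -3 - 1*0 = -3 + 0 = -3)
u(Q, y) = 4 - 3*Q (u(Q, y) = -2 + (Q*(-3) + 6) = -2 + (-3*Q + 6) = -2 + (6 - 3*Q) = 4 - 3*Q)
J = 585 (J = 9*(179 - 114) = 9*65 = 585)
u(E, -7)*J = (4 - 3*(-3))*585 = (4 + 9)*585 = 13*585 = 7605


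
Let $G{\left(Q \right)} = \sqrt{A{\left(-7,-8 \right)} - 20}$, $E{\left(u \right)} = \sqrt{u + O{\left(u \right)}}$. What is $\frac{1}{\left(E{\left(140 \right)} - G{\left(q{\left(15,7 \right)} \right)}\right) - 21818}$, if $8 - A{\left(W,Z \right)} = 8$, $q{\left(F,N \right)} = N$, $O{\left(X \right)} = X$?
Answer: $- \frac{1}{21818 - 2 \sqrt{70} + 2 i \sqrt{5}} \approx -4.5869 \cdot 10^{-5} + 9.4092 \cdot 10^{-9} i$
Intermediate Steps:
$A{\left(W,Z \right)} = 0$ ($A{\left(W,Z \right)} = 8 - 8 = 0$)
$E{\left(u \right)} = \sqrt{2} \sqrt{u}$ ($E{\left(u \right)} = \sqrt{u + u} = \sqrt{2 u} = \sqrt{2} \sqrt{u}$)
$G{\left(Q \right)} = 2 i \sqrt{5}$ ($G{\left(Q \right)} = \sqrt{0 - 20} = \sqrt{-20} = 2 i \sqrt{5}$)
$\frac{1}{\left(E{\left(140 \right)} - G{\left(q{\left(15,7 \right)} \right)}\right) - 21818} = \frac{1}{\left(\sqrt{2} \sqrt{140} - 2 i \sqrt{5}\right) - 21818} = \frac{1}{\left(\sqrt{2} \cdot 2 \sqrt{35} - 2 i \sqrt{5}\right) - 21818} = \frac{1}{\left(2 \sqrt{70} - 2 i \sqrt{5}\right) - 21818} = \frac{1}{-21818 + 2 \sqrt{70} - 2 i \sqrt{5}}$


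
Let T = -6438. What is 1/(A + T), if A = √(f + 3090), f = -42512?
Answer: -3219/20743633 - I*√39422/41487266 ≈ -0.00015518 - 4.7858e-6*I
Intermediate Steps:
A = I*√39422 (A = √(-42512 + 3090) = √(-39422) = I*√39422 ≈ 198.55*I)
1/(A + T) = 1/(I*√39422 - 6438) = 1/(-6438 + I*√39422)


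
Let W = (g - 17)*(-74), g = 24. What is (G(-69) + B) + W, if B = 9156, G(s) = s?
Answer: 8569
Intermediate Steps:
W = -518 (W = (24 - 17)*(-74) = 7*(-74) = -518)
(G(-69) + B) + W = (-69 + 9156) - 518 = 9087 - 518 = 8569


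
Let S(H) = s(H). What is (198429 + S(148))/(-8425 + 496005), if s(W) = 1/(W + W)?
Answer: 11746997/28864736 ≈ 0.40697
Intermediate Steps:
s(W) = 1/(2*W)
S(H) = 1/(2*H)
(198429 + S(148))/(-8425 + 496005) = (198429 + (½)/148)/(-8425 + 496005) = (198429 + (½)*(1/148))/487580 = (198429 + 1/296)*(1/487580) = (58734985/296)*(1/487580) = 11746997/28864736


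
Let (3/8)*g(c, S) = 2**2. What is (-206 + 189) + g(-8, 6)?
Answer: -19/3 ≈ -6.3333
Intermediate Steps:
g(c, S) = 32/3 (g(c, S) = (8/3)*2**2 = (8/3)*4 = 32/3)
(-206 + 189) + g(-8, 6) = (-206 + 189) + 32/3 = -17 + 32/3 = -19/3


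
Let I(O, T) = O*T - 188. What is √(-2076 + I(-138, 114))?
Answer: 2*I*√4499 ≈ 134.15*I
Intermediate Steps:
I(O, T) = -188 + O*T
√(-2076 + I(-138, 114)) = √(-2076 + (-188 - 138*114)) = √(-2076 + (-188 - 15732)) = √(-2076 - 15920) = √(-17996) = 2*I*√4499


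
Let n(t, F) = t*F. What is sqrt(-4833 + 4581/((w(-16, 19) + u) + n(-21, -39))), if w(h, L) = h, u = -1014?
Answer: 6*I*sqrt(6003794)/211 ≈ 69.676*I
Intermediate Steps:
n(t, F) = F*t
sqrt(-4833 + 4581/((w(-16, 19) + u) + n(-21, -39))) = sqrt(-4833 + 4581/((-16 - 1014) - 39*(-21))) = sqrt(-4833 + 4581/(-1030 + 819)) = sqrt(-4833 + 4581/(-211)) = sqrt(-4833 + 4581*(-1/211)) = sqrt(-4833 - 4581/211) = sqrt(-1024344/211) = 6*I*sqrt(6003794)/211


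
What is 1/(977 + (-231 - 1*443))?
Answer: 1/303 ≈ 0.0033003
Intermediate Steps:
1/(977 + (-231 - 1*443)) = 1/(977 + (-231 - 443)) = 1/(977 - 674) = 1/303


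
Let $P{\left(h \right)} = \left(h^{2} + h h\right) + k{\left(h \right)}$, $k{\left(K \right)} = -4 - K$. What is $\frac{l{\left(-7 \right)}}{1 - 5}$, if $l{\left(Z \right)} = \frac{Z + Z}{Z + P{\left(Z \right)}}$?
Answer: $\frac{7}{188} \approx 0.037234$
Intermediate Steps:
$P{\left(h \right)} = -4 - h + 2 h^{2}$ ($P{\left(h \right)} = \left(h^{2} + h h\right) - \left(4 + h\right) = \left(h^{2} + h^{2}\right) - \left(4 + h\right) = 2 h^{2} - \left(4 + h\right) = -4 - h + 2 h^{2}$)
$l{\left(Z \right)} = \frac{2 Z}{-4 + 2 Z^{2}}$ ($l{\left(Z \right)} = \frac{Z + Z}{Z - \left(4 + Z - 2 Z^{2}\right)} = \frac{2 Z}{-4 + 2 Z^{2}}$)
$\frac{l{\left(-7 \right)}}{1 - 5} = \frac{\left(-7\right) \frac{1}{-2 + \left(-7\right)^{2}}}{1 - 5} = \frac{\left(-7\right) \frac{1}{-2 + 49}}{-4} = - \frac{\left(-7\right) \frac{1}{47}}{4} = \left(- \frac{1}{4}\right) \left(- \frac{7}{47}\right) = \frac{7}{188}$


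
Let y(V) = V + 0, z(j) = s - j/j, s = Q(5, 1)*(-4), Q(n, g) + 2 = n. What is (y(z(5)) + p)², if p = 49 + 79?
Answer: 13225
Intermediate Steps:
Q(n, g) = -2 + n
s = -12 (s = (-2 + 5)*(-4) = 3*(-4) = -12)
z(j) = -13 (z(j) = -12 - j/j = -12 - 1*1 = -12 - 1 = -13)
y(V) = V
p = 128
(y(z(5)) + p)² = (-13 + 128)² = 115² = 13225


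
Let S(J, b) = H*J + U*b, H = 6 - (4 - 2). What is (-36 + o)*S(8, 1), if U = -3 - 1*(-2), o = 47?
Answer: 341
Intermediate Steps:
H = 4 (H = 6 - 1*2 = 6 - 2 = 4)
U = -1 (U = -3 + 2 = -1)
S(J, b) = -b + 4*J (S(J, b) = 4*J - b = -b + 4*J)
(-36 + o)*S(8, 1) = (-36 + 47)*(-1*1 + 4*8) = 11*(-1 + 32) = 11*31 = 341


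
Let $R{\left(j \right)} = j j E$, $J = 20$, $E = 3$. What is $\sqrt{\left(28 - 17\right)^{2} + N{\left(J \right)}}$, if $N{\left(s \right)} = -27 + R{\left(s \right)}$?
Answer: $\sqrt{1294} \approx 35.972$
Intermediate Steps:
$R{\left(j \right)} = 3 j^{2}$ ($R{\left(j \right)} = j j 3 = j^{2} \cdot 3 = 3 j^{2}$)
$N{\left(s \right)} = -27 + 3 s^{2}$
$\sqrt{\left(28 - 17\right)^{2} + N{\left(J \right)}} = \sqrt{\left(28 - 17\right)^{2} - \left(27 - 3 \cdot 20^{2}\right)} = \sqrt{11^{2} + \left(-27 + 3 \cdot 400\right)} = \sqrt{121 + \left(-27 + 1200\right)} = \sqrt{121 + 1173} = \sqrt{1294}$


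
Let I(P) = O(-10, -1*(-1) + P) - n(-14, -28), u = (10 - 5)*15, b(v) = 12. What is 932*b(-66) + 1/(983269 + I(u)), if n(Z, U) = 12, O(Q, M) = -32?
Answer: 10996388401/983225 ≈ 11184.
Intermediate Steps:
u = 75 (u = 5*15 = 75)
I(P) = -44 (I(P) = -32 - 1*12 = -32 - 12 = -44)
932*b(-66) + 1/(983269 + I(u)) = 932*12 + 1/(983269 - 44) = 11184 + 1/983225 = 10996388401/983225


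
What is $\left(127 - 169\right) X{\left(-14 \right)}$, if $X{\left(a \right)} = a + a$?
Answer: $1176$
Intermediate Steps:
$X{\left(a \right)} = 2 a$
$\left(127 - 169\right) X{\left(-14 \right)} = \left(127 - 169\right) 2 \left(-14\right) = \left(-42\right) \left(-28\right) = 1176$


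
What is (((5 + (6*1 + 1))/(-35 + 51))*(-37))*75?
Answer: -8325/4 ≈ -2081.3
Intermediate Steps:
(((5 + (6*1 + 1))/(-35 + 51))*(-37))*75 = (((5 + (6 + 1))/16)*(-37))*75 = (((5 + 7)*(1/16))*(-37))*75 = ((12*(1/16))*(-37))*75 = ((¾)*(-37))*75 = -111/4*75 = -8325/4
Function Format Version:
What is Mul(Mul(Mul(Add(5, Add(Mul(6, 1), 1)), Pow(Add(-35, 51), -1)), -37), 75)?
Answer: Rational(-8325, 4) ≈ -2081.3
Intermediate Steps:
Mul(Mul(Mul(Add(5, Add(Mul(6, 1), 1)), Pow(Add(-35, 51), -1)), -37), 75) = Mul(Mul(Mul(Add(5, Add(6, 1)), Pow(16, -1)), -37), 75) = Mul(Mul(Mul(Add(5, 7), Rational(1, 16)), -37), 75) = Mul(Mul(Mul(12, Rational(1, 16)), -37), 75) = Mul(Mul(Rational(3, 4), -37), 75) = Mul(Rational(-111, 4), 75) = Rational(-8325, 4)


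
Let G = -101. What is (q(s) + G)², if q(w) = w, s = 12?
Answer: 7921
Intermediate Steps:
(q(s) + G)² = (12 - 101)² = (-89)² = 7921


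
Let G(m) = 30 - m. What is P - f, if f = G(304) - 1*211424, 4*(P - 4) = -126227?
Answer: 720581/4 ≈ 1.8015e+5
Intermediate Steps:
P = -126211/4 (P = 4 + (¼)*(-126227) = 4 - 126227/4 = -126211/4 ≈ -31553.)
f = -211698 (f = (30 - 1*304) - 1*211424 = (30 - 304) - 211424 = -274 - 211424 = -211698)
P - f = -126211/4 - 1*(-211698) = -126211/4 + 211698 = 720581/4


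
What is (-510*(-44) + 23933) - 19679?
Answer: 26694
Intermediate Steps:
(-510*(-44) + 23933) - 19679 = (22440 + 23933) - 19679 = 46373 - 19679 = 26694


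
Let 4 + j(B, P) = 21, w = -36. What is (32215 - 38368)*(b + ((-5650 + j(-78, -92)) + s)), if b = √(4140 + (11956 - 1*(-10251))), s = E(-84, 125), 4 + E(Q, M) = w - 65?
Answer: 35305914 - 6153*√26347 ≈ 3.4307e+7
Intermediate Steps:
j(B, P) = 17 (j(B, P) = -4 + 21 = 17)
E(Q, M) = -105 (E(Q, M) = -4 + (-36 - 65) = -4 - 101 = -105)
s = -105
b = √26347 (b = √(4140 + (11956 + 10251)) = √(4140 + 22207) = √26347 ≈ 162.32)
(32215 - 38368)*(b + ((-5650 + j(-78, -92)) + s)) = (32215 - 38368)*(√26347 + ((-5650 + 17) - 105)) = -6153*(√26347 + (-5633 - 105)) = -6153*(√26347 - 5738) = -6153*(-5738 + √26347) = 35305914 - 6153*√26347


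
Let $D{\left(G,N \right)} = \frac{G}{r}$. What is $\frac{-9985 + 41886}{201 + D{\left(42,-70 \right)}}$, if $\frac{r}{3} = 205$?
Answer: $\frac{6539705}{41219} \approx 158.66$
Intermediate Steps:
$r = 615$ ($r = 3 \cdot 205 = 615$)
$D{\left(G,N \right)} = \frac{G}{615}$
$\frac{-9985 + 41886}{201 + D{\left(42,-70 \right)}} = \frac{-9985 + 41886}{201 + \frac{1}{615} \cdot 42} = \frac{31901}{201 + \frac{14}{205}} = \frac{31901}{\frac{41219}{205}} = 31901 \cdot \frac{205}{41219} = \frac{6539705}{41219}$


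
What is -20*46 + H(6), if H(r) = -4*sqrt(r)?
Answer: -920 - 4*sqrt(6) ≈ -929.80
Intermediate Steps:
-20*46 + H(6) = -20*46 - 4*sqrt(6) = -920 - 4*sqrt(6)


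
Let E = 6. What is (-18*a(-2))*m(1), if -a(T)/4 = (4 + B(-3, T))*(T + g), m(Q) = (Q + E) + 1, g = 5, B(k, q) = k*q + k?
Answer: 12096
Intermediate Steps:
B(k, q) = k + k*q
m(Q) = 7 + Q (m(Q) = (Q + 6) + 1 = (6 + Q) + 1 = 7 + Q)
a(T) = -4*(1 - 3*T)*(5 + T) (a(T) = -4*(4 - 3*(1 + T))*(T + 5) = -4*(4 + (-3 - 3*T))*(5 + T) = -4*(1 - 3*T)*(5 + T))
(-18*a(-2))*m(1) = (-18*(-20 + 12*(-2)**2 + 56*(-2)))*(7 + 1) = -18*(-20 + 12*4 - 112)*8 = -18*(-20 + 48 - 112)*8 = -18*(-84)*8 = 1512*8 = 12096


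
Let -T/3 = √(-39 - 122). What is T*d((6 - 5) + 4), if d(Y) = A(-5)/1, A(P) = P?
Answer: 15*I*√161 ≈ 190.33*I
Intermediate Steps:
T = -3*I*√161 (T = -3*√(-39 - 122) = -3*I*√161 ≈ -38.066*I)
d(Y) = -5 (d(Y) = -5/1 = -5*1 = -5)
T*d((6 - 5) + 4) = -3*I*√161*(-5) = 15*I*√161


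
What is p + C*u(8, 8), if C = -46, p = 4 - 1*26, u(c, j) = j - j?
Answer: -22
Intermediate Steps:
u(c, j) = 0
p = -22 (p = 4 - 26 = -22)
p + C*u(8, 8) = -22 - 46*0 = -22 + 0 = -22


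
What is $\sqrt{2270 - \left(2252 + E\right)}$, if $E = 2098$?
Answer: $4 i \sqrt{130} \approx 45.607 i$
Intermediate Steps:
$\sqrt{2270 - \left(2252 + E\right)} = \sqrt{2270 - 4350} = \sqrt{-2080} = 4 i \sqrt{130}$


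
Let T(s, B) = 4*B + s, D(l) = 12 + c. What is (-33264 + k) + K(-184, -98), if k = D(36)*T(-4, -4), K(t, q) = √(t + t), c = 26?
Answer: -34024 + 4*I*√23 ≈ -34024.0 + 19.183*I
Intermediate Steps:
K(t, q) = √2*√t (K(t, q) = √(2*t) = √2*√t)
D(l) = 38 (D(l) = 12 + 26 = 38)
T(s, B) = s + 4*B
k = -760 (k = 38*(-4 + 4*(-4)) = 38*(-4 - 16) = 38*(-20) = -760)
(-33264 + k) + K(-184, -98) = (-33264 - 760) + √2*√(-184) = -34024 + √2*(2*I*√46) = -34024 + 4*I*√23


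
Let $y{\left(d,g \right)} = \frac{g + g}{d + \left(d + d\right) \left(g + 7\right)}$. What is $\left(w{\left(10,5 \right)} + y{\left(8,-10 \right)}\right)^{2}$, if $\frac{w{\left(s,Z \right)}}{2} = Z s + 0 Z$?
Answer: $\frac{40401}{4} \approx 10100.0$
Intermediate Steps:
$w{\left(s,Z \right)} = 2 Z s$ ($w{\left(s,Z \right)} = 2 \left(Z s + 0 Z\right) = 2 \left(Z s + 0\right) = 2 Z s$)
$y{\left(d,g \right)} = \frac{2 g}{d + 2 d \left(7 + g\right)}$
$\left(w{\left(10,5 \right)} + y{\left(8,-10 \right)}\right)^{2} = \left(2 \cdot 5 \cdot 10 + 2 \left(-10\right) \frac{1}{8} \frac{1}{15 + 2 \left(-10\right)}\right)^{2} = \left(100 + 2 \left(-10\right) \frac{1}{8} \frac{1}{15 - 20}\right)^{2} = \left(100 + 2 \left(-10\right) \frac{1}{8} \frac{1}{-5}\right)^{2} = \left(100 + 2 \left(-10\right) \frac{1}{8} \left(- \frac{1}{5}\right)\right)^{2} = \left(100 + \frac{1}{2}\right)^{2} = \left(\frac{201}{2}\right)^{2} = \frac{40401}{4}$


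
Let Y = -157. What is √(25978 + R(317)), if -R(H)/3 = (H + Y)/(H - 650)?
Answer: √320092698/111 ≈ 161.18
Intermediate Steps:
R(H) = -3*(-157 + H)/(-650 + H) (R(H) = -3*(H - 157)/(H - 650) = -3*(-157 + H)/(-650 + H))
√(25978 + R(317)) = √(25978 + 3*(157 - 1*317)/(-650 + 317)) = √(25978 + 3*(157 - 317)/(-333)) = √(25978 + 3*(-1/333)*(-160)) = √(25978 + 160/111) = √(2883718/111) = √320092698/111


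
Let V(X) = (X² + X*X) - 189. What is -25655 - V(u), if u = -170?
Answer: -83266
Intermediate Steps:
V(X) = -189 + 2*X² (V(X) = (X² + X²) - 189 = 2*X² - 189 = -189 + 2*X²)
-25655 - V(u) = -25655 - (-189 + 2*(-170)²) = -25655 - (-189 + 2*28900) = -25655 - (-189 + 57800) = -25655 - 1*57611 = -25655 - 57611 = -83266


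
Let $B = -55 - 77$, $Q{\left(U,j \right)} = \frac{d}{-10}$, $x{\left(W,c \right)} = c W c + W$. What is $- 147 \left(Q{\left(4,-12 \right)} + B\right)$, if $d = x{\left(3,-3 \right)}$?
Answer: $19845$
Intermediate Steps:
$x{\left(W,c \right)} = W + W c^{2}$ ($x{\left(W,c \right)} = W c c + W = W c^{2} + W = W + W c^{2}$)
$d = 30$ ($d = 3 \left(1 + \left(-3\right)^{2}\right) = 3 \left(1 + 9\right) = 3 \cdot 10 = 30$)
$Q{\left(U,j \right)} = -3$ ($Q{\left(U,j \right)} = \frac{30}{-10} = 30 \left(- \frac{1}{10}\right) = -3$)
$B = -132$ ($B = -55 - 77 = -132$)
$- 147 \left(Q{\left(4,-12 \right)} + B\right) = - 147 \left(-3 - 132\right) = \left(-147\right) \left(-135\right) = 19845$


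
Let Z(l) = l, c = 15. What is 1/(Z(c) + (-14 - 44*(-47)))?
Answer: 1/2069 ≈ 0.00048333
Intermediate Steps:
1/(Z(c) + (-14 - 44*(-47))) = 1/(15 + (-14 - 44*(-47))) = 1/(15 + (-14 + 2068)) = 1/(15 + 2054) = 1/2069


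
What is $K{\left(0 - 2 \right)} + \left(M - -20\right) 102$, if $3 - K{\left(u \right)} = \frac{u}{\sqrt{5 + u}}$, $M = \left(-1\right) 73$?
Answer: $-5403 + \frac{2 \sqrt{3}}{3} \approx -5401.8$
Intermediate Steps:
$M = -73$
$K{\left(u \right)} = 3 - \frac{u}{\sqrt{5 + u}}$
$K{\left(0 - 2 \right)} + \left(M - -20\right) 102 = \left(3 - \frac{0 - 2}{\sqrt{5 + \left(0 - 2\right)}}\right) + \left(-73 - -20\right) 102 = \left(3 - \frac{0 - 2}{\sqrt{5 + \left(0 - 2\right)}}\right) + \left(-73 + 20\right) 102 = \left(3 - - \frac{2}{\sqrt{5 - 2}}\right) - 5406 = \left(3 - - \frac{2}{\sqrt{3}}\right) - 5406 = \left(3 - - 2 \frac{\sqrt{3}}{3}\right) - 5406 = \left(3 + \frac{2 \sqrt{3}}{3}\right) - 5406 = -5403 + \frac{2 \sqrt{3}}{3}$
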